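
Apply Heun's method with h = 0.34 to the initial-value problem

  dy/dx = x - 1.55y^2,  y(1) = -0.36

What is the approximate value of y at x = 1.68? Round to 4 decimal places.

0.4599

Heun: k1 = f(x_n, y_n); k2 = f(x_n + h, y_n + h·k1); y_{n+1} = y_n + (h/2)·(k1 + k2).
x=1.000000, y=-0.360000:
  k1 = f(1.000000, -0.360000) = 0.799120
  k2 = f(1.340000, -0.088299) = 1.327915
  y ← -0.360000 + (0.34/2)·(0.799120 + 1.327915) = 0.001596
x=1.340000, y=0.001596:
  k1 = f(1.340000, 0.001596) = 1.339996
  k2 = f(1.680000, 0.457195) = 1.356008
  y ← 0.001596 + (0.34/2)·(1.339996 + 1.356008) = 0.459917
y(1.68) ≈ 0.4599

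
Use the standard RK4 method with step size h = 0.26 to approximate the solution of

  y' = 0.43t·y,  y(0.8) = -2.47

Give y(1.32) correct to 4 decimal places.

-3.1306

RK4: k1 = f(t_n, y_n); k2 = f(t_n + h/2, y_n + (h/2)·k1); k3 = f(t_n + h/2, y_n + (h/2)·k2); k4 = f(t_n + h, y_n + h·k3); y_{n+1} = y_n + (h/6)·(k1 + 2k2 + 2k3 + k4).
t=0.800000, y=-2.470000:
  k1 = f(0.800000, -2.470000) = -0.849680
  k2 = f(0.930000, -2.580458) = -1.031925
  k3 = f(0.930000, -2.604150) = -1.041400
  k4 = f(1.060000, -2.740764) = -1.249240
  y ← -2.470000 + (0.26/6)·(k1 + 2k2 + 2k3 + k4) = -2.740641
t=1.060000, y=-2.740641:
  k1 = f(1.060000, -2.740641) = -1.249184
  k2 = f(1.190000, -2.903035) = -1.485483
  k3 = f(1.190000, -2.933754) = -1.501202
  k4 = f(1.320000, -3.130954) = -1.777129
  y ← -2.740641 + (0.26/6)·(k1 + 2k2 + 2k3 + k4) = -3.130628
y(1.32) ≈ -3.1306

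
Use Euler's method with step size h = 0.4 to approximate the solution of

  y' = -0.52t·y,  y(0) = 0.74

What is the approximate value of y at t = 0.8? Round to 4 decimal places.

Euler: y_{n+1} = y_n + h·f(t_n, y_n).
t=0.000000, y=0.740000: f=0.000000 → y ← 0.740000 + 0.4·0.000000 = 0.740000
t=0.400000, y=0.740000: f=-0.153920 → y ← 0.740000 + 0.4·(-0.153920) = 0.678432
y(0.8) ≈ 0.6784

0.6784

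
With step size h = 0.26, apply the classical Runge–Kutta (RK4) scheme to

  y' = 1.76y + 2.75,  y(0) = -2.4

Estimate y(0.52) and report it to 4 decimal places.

-3.6535

RK4: k1 = f(x_n, y_n); k2 = f(x_n + h/2, y_n + (h/2)·k1); k3 = f(x_n + h/2, y_n + (h/2)·k2); k4 = f(x_n + h, y_n + h·k3); y_{n+1} = y_n + (h/6)·(k1 + 2k2 + 2k3 + k4).
x=0.000000, y=-2.400000:
  k1 = f(0.000000, -2.400000) = -1.474000
  k2 = f(0.130000, -2.591620) = -1.811251
  k3 = f(0.130000, -2.635463) = -1.888414
  k4 = f(0.260000, -2.890988) = -2.338138
  y ← -2.400000 + (0.26/6)·(k1 + 2k2 + 2k3 + k4) = -2.885830
x=0.260000, y=-2.885830:
  k1 = f(0.260000, -2.885830) = -2.329061
  k2 = f(0.390000, -3.188608) = -2.861951
  k3 = f(0.390000, -3.257884) = -2.983876
  k4 = f(0.520000, -3.661638) = -3.694483
  y ← -2.885830 + (0.26/6)·(k1 + 2k2 + 2k3 + k4) = -3.653489
y(0.52) ≈ -3.6535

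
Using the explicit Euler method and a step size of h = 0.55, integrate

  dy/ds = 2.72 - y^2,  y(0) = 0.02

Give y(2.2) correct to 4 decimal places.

Euler: y_{n+1} = y_n + h·f(s_n, y_n).
s=0.000000, y=0.020000: f=2.719600 → y ← 0.020000 + 0.55·2.719600 = 1.515780
s=0.550000, y=1.515780: f=0.422411 → y ← 1.515780 + 0.55·0.422411 = 1.748106
s=1.100000, y=1.748106: f=-0.335875 → y ← 1.748106 + 0.55·(-0.335875) = 1.563375
s=1.650000, y=1.563375: f=0.275859 → y ← 1.563375 + 0.55·0.275859 = 1.715097
y(2.2) ≈ 1.7151

1.7151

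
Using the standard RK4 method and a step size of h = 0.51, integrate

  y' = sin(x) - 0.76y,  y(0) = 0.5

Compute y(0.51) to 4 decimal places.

RK4: k1 = f(x_n, y_n); k2 = f(x_n + h/2, y_n + (h/2)·k1); k3 = f(x_n + h/2, y_n + (h/2)·k2); k4 = f(x_n + h, y_n + h·k3); y_{n+1} = y_n + (h/6)·(k1 + 2k2 + 2k3 + k4).
x=0.000000, y=0.500000:
  k1 = f(0.000000, 0.500000) = -0.380000
  k2 = f(0.255000, 0.403100) = -0.054111
  k3 = f(0.255000, 0.486202) = -0.117268
  k4 = f(0.510000, 0.440193) = 0.153630
  y ← 0.500000 + (0.51/6)·(k1 + 2k2 + 2k3 + k4) = 0.451624
y(0.51) ≈ 0.4516

0.4516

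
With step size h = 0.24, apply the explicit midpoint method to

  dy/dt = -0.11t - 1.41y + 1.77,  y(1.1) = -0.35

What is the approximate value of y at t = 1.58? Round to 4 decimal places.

Midpoint: k1 = f(t_n, y_n); k2 = f(t_n + h/2, y_n + (h/2)·k1); y_{n+1} = y_n + h·k2.
t=1.100000, y=-0.350000:
  k1 = f(1.100000, -0.350000) = 2.142500
  k2 = f(1.220000, -0.092900) = 1.766789
  y ← -0.350000 + 0.24·1.766789 = 0.074029
t=1.340000, y=0.074029:
  k1 = f(1.340000, 0.074029) = 1.518219
  k2 = f(1.460000, 0.256216) = 1.248136
  y ← 0.074029 + 0.24·1.248136 = 0.373582
y(1.58) ≈ 0.3736

0.3736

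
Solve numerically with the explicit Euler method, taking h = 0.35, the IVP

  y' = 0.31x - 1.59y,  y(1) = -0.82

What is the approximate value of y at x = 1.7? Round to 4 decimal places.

0.0333

Euler: y_{n+1} = y_n + h·f(x_n, y_n).
x=1.000000, y=-0.820000: f=1.613800 → y ← -0.820000 + 0.35·1.613800 = -0.255170
x=1.350000, y=-0.255170: f=0.824220 → y ← -0.255170 + 0.35·0.824220 = 0.033307
y(1.7) ≈ 0.0333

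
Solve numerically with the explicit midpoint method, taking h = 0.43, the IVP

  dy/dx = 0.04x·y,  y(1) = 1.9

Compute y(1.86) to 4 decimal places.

1.9956

Midpoint: k1 = f(x_n, y_n); k2 = f(x_n + h/2, y_n + (h/2)·k1); y_{n+1} = y_n + h·k2.
x=1.000000, y=1.900000:
  k1 = f(1.000000, 1.900000) = 0.076000
  k2 = f(1.215000, 1.916340) = 0.093134
  y ← 1.900000 + 0.43·0.093134 = 1.940048
x=1.430000, y=1.940048:
  k1 = f(1.430000, 1.940048) = 0.110971
  k2 = f(1.645000, 1.963906) = 0.129225
  y ← 1.940048 + 0.43·0.129225 = 1.995614
y(1.86) ≈ 1.9956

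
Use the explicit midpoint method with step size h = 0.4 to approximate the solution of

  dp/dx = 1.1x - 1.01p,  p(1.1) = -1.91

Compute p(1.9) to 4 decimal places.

0.0590

Midpoint: k1 = f(x_n, p_n); k2 = f(x_n + h/2, p_n + (h/2)·k1); p_{n+1} = p_n + h·k2.
x=1.100000, p=-1.910000:
  k1 = f(1.100000, -1.910000) = 3.139100
  k2 = f(1.300000, -1.282180) = 2.725002
  p ← -1.910000 + 0.4·2.725002 = -0.819999
x=1.500000, p=-0.819999:
  k1 = f(1.500000, -0.819999) = 2.478199
  k2 = f(1.700000, -0.324359) = 2.197603
  p ← -0.819999 + 0.4·2.197603 = 0.059042
p(1.9) ≈ 0.0590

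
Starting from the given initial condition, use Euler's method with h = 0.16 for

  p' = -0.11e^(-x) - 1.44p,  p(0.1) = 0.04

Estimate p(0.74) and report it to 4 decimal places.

Euler: p_{n+1} = p_n + h·f(x_n, p_n).
x=0.100000, p=0.040000: f=-0.157132 → p ← 0.040000 + 0.16·(-0.157132) = 0.014859
x=0.260000, p=0.014859: f=-0.106212 → p ← 0.014859 + 0.16·(-0.106212) = -0.002135
x=0.420000, p=-0.002135: f=-0.069201 → p ← -0.002135 + 0.16·(-0.069201) = -0.013207
x=0.580000, p=-0.013207: f=-0.042570 → p ← -0.013207 + 0.16·(-0.042570) = -0.020018
p(0.74) ≈ -0.0200

-0.0200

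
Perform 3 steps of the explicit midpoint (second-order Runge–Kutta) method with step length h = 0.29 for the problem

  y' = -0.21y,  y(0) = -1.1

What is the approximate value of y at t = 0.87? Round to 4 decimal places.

Midpoint: k1 = f(t_n, y_n); k2 = f(t_n + h/2, y_n + (h/2)·k1); y_{n+1} = y_n + h·k2.
t=0.000000, y=-1.100000:
  k1 = f(0.000000, -1.100000) = 0.231000
  k2 = f(0.145000, -1.066505) = 0.223966
  y ← -1.100000 + 0.29·0.223966 = -1.035050
t=0.290000, y=-1.035050:
  k1 = f(0.290000, -1.035050) = 0.217360
  k2 = f(0.435000, -1.003533) = 0.210742
  y ← -1.035050 + 0.29·0.210742 = -0.973935
t=0.580000, y=-0.973935:
  k1 = f(0.580000, -0.973935) = 0.204526
  k2 = f(0.725000, -0.944278) = 0.198298
  y ← -0.973935 + 0.29·0.198298 = -0.916428
y(0.87) ≈ -0.9164

-0.9164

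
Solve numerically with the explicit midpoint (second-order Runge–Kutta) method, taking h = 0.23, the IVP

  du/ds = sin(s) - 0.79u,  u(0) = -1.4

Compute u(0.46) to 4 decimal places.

-0.8806

Midpoint: k1 = f(s_n, u_n); k2 = f(s_n + h/2, u_n + (h/2)·k1); u_{n+1} = u_n + h·k2.
s=0.000000, u=-1.400000:
  k1 = f(0.000000, -1.400000) = 1.106000
  k2 = f(0.115000, -1.272810) = 1.120267
  u ← -1.400000 + 0.23·1.120267 = -1.142339
s=0.230000, u=-1.142339:
  k1 = f(0.230000, -1.142339) = 1.130425
  k2 = f(0.345000, -1.012340) = 1.137945
  u ← -1.142339 + 0.23·1.137945 = -0.880611
u(0.46) ≈ -0.8806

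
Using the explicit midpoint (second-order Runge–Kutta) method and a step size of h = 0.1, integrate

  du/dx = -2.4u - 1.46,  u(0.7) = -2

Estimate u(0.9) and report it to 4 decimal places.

Midpoint: k1 = f(x_n, u_n); k2 = f(x_n + h/2, u_n + (h/2)·k1); u_{n+1} = u_n + h·k2.
x=0.700000, u=-2.000000:
  k1 = f(0.700000, -2.000000) = 3.340000
  k2 = f(0.750000, -1.833000) = 2.939200
  u ← -2.000000 + 0.1·2.939200 = -1.706080
x=0.800000, u=-1.706080:
  k1 = f(0.800000, -1.706080) = 2.634592
  k2 = f(0.850000, -1.574350) = 2.318441
  u ← -1.706080 + 0.1·2.318441 = -1.474236
u(0.9) ≈ -1.4742

-1.4742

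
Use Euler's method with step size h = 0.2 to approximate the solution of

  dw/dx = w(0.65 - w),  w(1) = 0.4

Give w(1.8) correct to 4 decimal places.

0.4754

Euler: w_{n+1} = w_n + h·f(x_n, w_n).
x=1.000000, w=0.400000: f=0.100000 → w ← 0.400000 + 0.2·0.100000 = 0.420000
x=1.200000, w=0.420000: f=0.096600 → w ← 0.420000 + 0.2·0.096600 = 0.439320
x=1.400000, w=0.439320: f=0.092556 → w ← 0.439320 + 0.2·0.092556 = 0.457831
x=1.600000, w=0.457831: f=0.087981 → w ← 0.457831 + 0.2·0.087981 = 0.475427
w(1.8) ≈ 0.4754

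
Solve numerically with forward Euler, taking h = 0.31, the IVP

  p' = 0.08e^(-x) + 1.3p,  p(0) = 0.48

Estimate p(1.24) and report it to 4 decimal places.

1.9926

Euler: p_{n+1} = p_n + h·f(x_n, p_n).
x=0.000000, p=0.480000: f=0.704000 → p ← 0.480000 + 0.31·0.704000 = 0.698240
x=0.310000, p=0.698240: f=0.966388 → p ← 0.698240 + 0.31·0.966388 = 0.997820
x=0.620000, p=0.997820: f=1.340202 → p ← 0.997820 + 0.31·1.340202 = 1.413283
x=0.930000, p=1.413283: f=1.868832 → p ← 1.413283 + 0.31·1.868832 = 1.992621
p(1.24) ≈ 1.9926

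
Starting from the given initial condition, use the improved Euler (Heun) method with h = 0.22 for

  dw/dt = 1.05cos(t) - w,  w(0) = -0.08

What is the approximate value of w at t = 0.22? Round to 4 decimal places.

0.1385

Heun: k1 = f(t_n, w_n); k2 = f(t_n + h, w_n + h·k1); w_{n+1} = w_n + (h/2)·(k1 + k2).
t=0.000000, w=-0.080000:
  k1 = f(0.000000, -0.080000) = 1.130000
  k2 = f(0.220000, 0.168600) = 0.856092
  w ← -0.080000 + (0.22/2)·(1.130000 + 0.856092) = 0.138470
w(0.22) ≈ 0.1385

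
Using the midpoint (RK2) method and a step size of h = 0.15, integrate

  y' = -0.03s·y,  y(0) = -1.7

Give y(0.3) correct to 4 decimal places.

-1.6977

Midpoint: k1 = f(s_n, y_n); k2 = f(s_n + h/2, y_n + (h/2)·k1); y_{n+1} = y_n + h·k2.
s=0.000000, y=-1.700000:
  k1 = f(0.000000, -1.700000) = 0.000000
  k2 = f(0.075000, -1.700000) = 0.003825
  y ← -1.700000 + 0.15·0.003825 = -1.699426
s=0.150000, y=-1.699426:
  k1 = f(0.150000, -1.699426) = 0.007647
  k2 = f(0.225000, -1.698853) = 0.011467
  y ← -1.699426 + 0.15·0.011467 = -1.697706
y(0.3) ≈ -1.6977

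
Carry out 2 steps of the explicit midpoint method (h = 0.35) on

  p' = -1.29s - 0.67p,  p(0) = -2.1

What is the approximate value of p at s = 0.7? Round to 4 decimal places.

-1.6017

Midpoint: k1 = f(s_n, p_n); k2 = f(s_n + h/2, p_n + (h/2)·k1); p_{n+1} = p_n + h·k2.
s=0.000000, p=-2.100000:
  k1 = f(0.000000, -2.100000) = 1.407000
  k2 = f(0.175000, -1.853775) = 1.016279
  p ← -2.100000 + 0.35·1.016279 = -1.744302
s=0.350000, p=-1.744302:
  k1 = f(0.350000, -1.744302) = 0.717183
  k2 = f(0.525000, -1.618795) = 0.407343
  p ← -1.744302 + 0.35·0.407343 = -1.601732
p(0.7) ≈ -1.6017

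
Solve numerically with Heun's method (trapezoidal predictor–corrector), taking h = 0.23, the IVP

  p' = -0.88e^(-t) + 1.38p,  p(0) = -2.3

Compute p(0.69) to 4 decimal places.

Heun: k1 = f(t_n, p_n); k2 = f(t_n + h, p_n + h·k1); p_{n+1} = p_n + (h/2)·(k1 + k2).
t=0.000000, p=-2.300000:
  k1 = f(0.000000, -2.300000) = -4.054000
  k2 = f(0.230000, -3.232420) = -5.159929
  p ← -2.300000 + (0.23/2)·(-4.054000 + (-5.159929)) = -3.359602
t=0.230000, p=-3.359602:
  k1 = f(0.230000, -3.359602) = -5.335440
  k2 = f(0.460000, -4.586753) = -6.885249
  p ← -3.359602 + (0.23/2)·(-5.335440 + (-6.885249)) = -4.764981
t=0.460000, p=-4.764981:
  k1 = f(0.460000, -4.764981) = -7.131204
  k2 = f(0.690000, -6.405158) = -9.280505
  p ← -4.764981 + (0.23/2)·(-7.131204 + (-9.280505)) = -6.652328
p(0.69) ≈ -6.6523

-6.6523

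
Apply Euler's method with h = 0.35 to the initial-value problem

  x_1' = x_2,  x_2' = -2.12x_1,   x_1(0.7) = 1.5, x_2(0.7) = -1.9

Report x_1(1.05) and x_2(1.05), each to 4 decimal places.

0.8350, -3.0130

Euler on (x_1,x_2): x_1_{n+1} = x_1_n + h·x_1', x_2_{n+1} = x_2_n + h·x_2'.
0.700000: (1.500000, -1.900000); f=(-1.900000, -3.180000) → (0.835000, -3.013000)
(x_1(1.05), x_2(1.05)) ≈ (0.8350, -3.0130)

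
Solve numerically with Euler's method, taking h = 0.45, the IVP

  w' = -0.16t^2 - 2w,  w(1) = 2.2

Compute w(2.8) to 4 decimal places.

Euler: w_{n+1} = w_n + h·f(t_n, w_n).
t=1.000000, w=2.200000: f=-4.560000 → w ← 2.200000 + 0.45·(-4.560000) = 0.148000
t=1.450000, w=0.148000: f=-0.632400 → w ← 0.148000 + 0.45·(-0.632400) = -0.136580
t=1.900000, w=-0.136580: f=-0.304440 → w ← -0.136580 + 0.45·(-0.304440) = -0.273578
t=2.350000, w=-0.273578: f=-0.336444 → w ← -0.273578 + 0.45·(-0.336444) = -0.424978
w(2.8) ≈ -0.4250

-0.4250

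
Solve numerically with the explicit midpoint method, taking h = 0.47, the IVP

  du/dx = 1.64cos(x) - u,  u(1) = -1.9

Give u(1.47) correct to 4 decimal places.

Midpoint: k1 = f(x_n, u_n); k2 = f(x_n + h/2, u_n + (h/2)·k1); u_{n+1} = u_n + h·k2.
x=1.000000, u=-1.900000:
  k1 = f(1.000000, -1.900000) = 2.786096
  k2 = f(1.235000, -1.245267) = 1.785682
  u ← -1.900000 + 0.47·1.785682 = -1.060729
u(1.47) ≈ -1.0607

-1.0607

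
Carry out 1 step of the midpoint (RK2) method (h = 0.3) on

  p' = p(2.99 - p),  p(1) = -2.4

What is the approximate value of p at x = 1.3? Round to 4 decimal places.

-11.9451

Midpoint: k1 = f(x_n, p_n); k2 = f(x_n + h/2, p_n + (h/2)·k1); p_{n+1} = p_n + h·k2.
x=1.000000, p=-2.400000:
  k1 = f(1.000000, -2.400000) = -12.936000
  k2 = f(1.150000, -4.340400) = -31.816868
  p ← -2.400000 + 0.3·(-31.816868) = -11.945060
p(1.3) ≈ -11.9451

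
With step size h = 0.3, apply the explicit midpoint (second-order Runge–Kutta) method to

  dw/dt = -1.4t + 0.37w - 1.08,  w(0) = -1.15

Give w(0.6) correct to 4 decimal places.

Midpoint: k1 = f(t_n, w_n); k2 = f(t_n + h/2, w_n + (h/2)·k1); w_{n+1} = w_n + h·k2.
t=0.000000, w=-1.150000:
  k1 = f(0.000000, -1.150000) = -1.505500
  k2 = f(0.150000, -1.375825) = -1.799055
  w ← -1.150000 + 0.3·(-1.799055) = -1.689717
t=0.300000, w=-1.689717:
  k1 = f(0.300000, -1.689717) = -2.125195
  k2 = f(0.450000, -2.008496) = -2.453143
  w ← -1.689717 + 0.3·(-2.453143) = -2.425660
w(0.6) ≈ -2.4257

-2.4257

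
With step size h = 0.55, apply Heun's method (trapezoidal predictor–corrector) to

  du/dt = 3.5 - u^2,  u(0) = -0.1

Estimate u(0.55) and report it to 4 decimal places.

0.9118

Heun: k1 = f(t_n, u_n); k2 = f(t_n + h, u_n + h·k1); u_{n+1} = u_n + (h/2)·(k1 + k2).
t=0.000000, u=-0.100000:
  k1 = f(0.000000, -0.100000) = 3.490000
  k2 = f(0.550000, 1.819500) = 0.189420
  u ← -0.100000 + (0.55/2)·(3.490000 + 0.189420) = 0.911840
u(0.55) ≈ 0.9118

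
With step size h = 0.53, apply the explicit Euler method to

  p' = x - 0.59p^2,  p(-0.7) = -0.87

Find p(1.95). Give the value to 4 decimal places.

-23.3414

Euler: p_{n+1} = p_n + h·f(x_n, p_n).
x=-0.700000, p=-0.870000: f=-1.146571 → p ← -0.870000 + 0.53·(-1.146571) = -1.477683
x=-0.170000, p=-1.477683: f=-1.458292 → p ← -1.477683 + 0.53·(-1.458292) = -2.250577
x=0.360000, p=-2.250577: f=-2.628408 → p ← -2.250577 + 0.53·(-2.628408) = -3.643634
x=0.890000, p=-3.643634: f=-6.942880 → p ← -3.643634 + 0.53·(-6.942880) = -7.323360
x=1.420000, p=-7.323360: f=-30.222647 → p ← -7.323360 + 0.53·(-30.222647) = -23.341363
p(1.95) ≈ -23.3414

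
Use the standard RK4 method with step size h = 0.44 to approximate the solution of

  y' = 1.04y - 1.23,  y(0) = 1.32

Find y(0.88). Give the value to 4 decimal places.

1.5255

RK4: k1 = f(t_n, y_n); k2 = f(t_n + h/2, y_n + (h/2)·k1); k3 = f(t_n + h/2, y_n + (h/2)·k2); k4 = f(t_n + h, y_n + h·k3); y_{n+1} = y_n + (h/6)·(k1 + 2k2 + 2k3 + k4).
t=0.000000, y=1.320000:
  k1 = f(0.000000, 1.320000) = 0.142800
  k2 = f(0.220000, 1.351416) = 0.175473
  k3 = f(0.220000, 1.358604) = 0.182948
  k4 = f(0.440000, 1.400497) = 0.226517
  y ← 1.320000 + (0.44/6)·(k1 + 2k2 + 2k3 + k4) = 1.399652
t=0.440000, y=1.399652:
  k1 = f(0.440000, 1.399652) = 0.225638
  k2 = f(0.660000, 1.449292) = 0.277264
  k3 = f(0.660000, 1.460650) = 0.289076
  k4 = f(0.880000, 1.526845) = 0.357919
  y ← 1.399652 + (0.44/6)·(k1 + 2k2 + 2k3 + k4) = 1.525509
y(0.88) ≈ 1.5255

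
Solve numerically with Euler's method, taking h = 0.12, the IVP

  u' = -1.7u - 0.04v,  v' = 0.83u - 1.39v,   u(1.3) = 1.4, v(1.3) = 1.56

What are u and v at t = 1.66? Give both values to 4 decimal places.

Euler on (u,v): u_{n+1} = u_n + h·u', v_{n+1} = v_n + h·v'.
1.300000: (1.400000, 1.560000); f=(-2.442400, -1.006400) → (1.106912, 1.439232)
1.420000: (1.106912, 1.439232); f=(-1.939320, -1.081796) → (0.874194, 1.309417)
1.540000: (0.874194, 1.309417); f=(-1.538506, -1.094508) → (0.689573, 1.178076)
(u(1.66), v(1.66)) ≈ (0.6896, 1.1781)

0.6896, 1.1781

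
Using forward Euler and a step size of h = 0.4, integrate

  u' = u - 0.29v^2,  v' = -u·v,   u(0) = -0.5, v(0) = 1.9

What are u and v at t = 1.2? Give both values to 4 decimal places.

Euler on (u,v): u_{n+1} = u_n + h·u', v_{n+1} = v_n + h·v'.
0.000000: (-0.500000, 1.900000); f=(-1.546900, 0.950000) → (-1.118760, 2.280000)
0.400000: (-1.118760, 2.280000); f=(-2.626296, 2.550773) → (-2.169278, 3.300309)
0.800000: (-2.169278, 3.300309); f=(-5.327970, 7.159289) → (-4.300466, 6.164025)
(u(1.2), v(1.2)) ≈ (-4.3005, 6.1640)

-4.3005, 6.1640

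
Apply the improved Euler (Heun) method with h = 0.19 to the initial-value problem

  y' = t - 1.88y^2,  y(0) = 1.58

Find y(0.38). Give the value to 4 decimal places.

Heun: k1 = f(t_n, y_n); k2 = f(t_n + h, y_n + h·k1); y_{n+1} = y_n + (h/2)·(k1 + k2).
t=0.000000, y=1.580000:
  k1 = f(0.000000, 1.580000) = -4.693232
  k2 = f(0.190000, 0.688286) = -0.700627
  y ← 1.580000 + (0.19/2)·(-4.693232 + (-0.700627)) = 1.067583
t=0.190000, y=1.067583:
  k1 = f(0.190000, 1.067583) = -1.952701
  k2 = f(0.380000, 0.696570) = -0.532195
  y ← 1.067583 + (0.19/2)·(-1.952701 + (-0.532195)) = 0.831518
y(0.38) ≈ 0.8315

0.8315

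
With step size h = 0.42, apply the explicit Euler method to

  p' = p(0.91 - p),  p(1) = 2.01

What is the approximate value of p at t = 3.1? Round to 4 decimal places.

Euler: p_{n+1} = p_n + h·f(t_n, p_n).
t=1.000000, p=2.010000: f=-2.211000 → p ← 2.010000 + 0.42·(-2.211000) = 1.081380
t=1.420000, p=1.081380: f=-0.185327 → p ← 1.081380 + 0.42·(-0.185327) = 1.003543
t=1.840000, p=1.003543: f=-0.093874 → p ← 1.003543 + 0.42·(-0.093874) = 0.964116
t=2.260000, p=0.964116: f=-0.052174 → p ← 0.964116 + 0.42·(-0.052174) = 0.942203
t=2.680000, p=0.942203: f=-0.030341 → p ← 0.942203 + 0.42·(-0.030341) = 0.929459
p(3.1) ≈ 0.9295

0.9295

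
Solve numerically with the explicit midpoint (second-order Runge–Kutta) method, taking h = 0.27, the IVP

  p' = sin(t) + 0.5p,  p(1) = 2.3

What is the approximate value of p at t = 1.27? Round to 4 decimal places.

2.8916

Midpoint: k1 = f(t_n, p_n); k2 = f(t_n + h/2, p_n + (h/2)·k1); p_{n+1} = p_n + h·k2.
t=1.000000, p=2.300000:
  k1 = f(1.000000, 2.300000) = 1.991471
  k2 = f(1.135000, 2.568849) = 2.190958
  p ← 2.300000 + 0.27·2.190958 = 2.891559
p(1.27) ≈ 2.8916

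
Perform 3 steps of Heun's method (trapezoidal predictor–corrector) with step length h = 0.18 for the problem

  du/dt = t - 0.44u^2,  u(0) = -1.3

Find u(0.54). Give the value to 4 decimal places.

Heun: k1 = f(t_n, u_n); k2 = f(t_n + h, u_n + h·k1); u_{n+1} = u_n + (h/2)·(k1 + k2).
t=0.000000, u=-1.300000:
  k1 = f(0.000000, -1.300000) = -0.743600
  k2 = f(0.180000, -1.433848) = -0.724605
  u ← -1.300000 + (0.18/2)·(-0.743600 + (-0.724605)) = -1.432138
t=0.180000, u=-1.432138:
  k1 = f(0.180000, -1.432138) = -0.722449
  k2 = f(0.360000, -1.562179) = -0.713778
  u ← -1.432138 + (0.18/2)·(-0.722449 + (-0.713778)) = -1.561399
t=0.360000, u=-1.561399:
  k1 = f(0.360000, -1.561399) = -0.712705
  k2 = f(0.540000, -1.689686) = -0.716217
  u ← -1.561399 + (0.18/2)·(-0.712705 + (-0.716217)) = -1.690002
u(0.54) ≈ -1.6900

-1.6900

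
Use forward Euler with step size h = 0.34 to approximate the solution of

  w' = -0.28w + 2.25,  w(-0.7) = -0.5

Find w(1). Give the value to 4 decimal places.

2.8596

Euler: w_{n+1} = w_n + h·f(s_n, w_n).
s=-0.700000, w=-0.500000: f=2.390000 → w ← -0.500000 + 0.34·2.390000 = 0.312600
s=-0.360000, w=0.312600: f=2.162472 → w ← 0.312600 + 0.34·2.162472 = 1.047840
s=-0.020000, w=1.047840: f=1.956605 → w ← 1.047840 + 0.34·1.956605 = 1.713086
s=0.320000, w=1.713086: f=1.770336 → w ← 1.713086 + 0.34·1.770336 = 2.315000
s=0.660000, w=2.315000: f=1.601800 → w ← 2.315000 + 0.34·1.601800 = 2.859612
w(1) ≈ 2.8596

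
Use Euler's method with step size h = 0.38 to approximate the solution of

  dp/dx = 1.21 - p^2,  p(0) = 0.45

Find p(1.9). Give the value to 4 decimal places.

1.0996

Euler: p_{n+1} = p_n + h·f(x_n, p_n).
x=0.000000, p=0.450000: f=1.007500 → p ← 0.450000 + 0.38·1.007500 = 0.832850
x=0.380000, p=0.832850: f=0.516361 → p ← 0.832850 + 0.38·0.516361 = 1.029067
x=0.760000, p=1.029067: f=0.151021 → p ← 1.029067 + 0.38·0.151021 = 1.086455
x=1.140000, p=1.086455: f=0.029615 → p ← 1.086455 + 0.38·0.029615 = 1.097709
x=1.520000, p=1.097709: f=0.005035 → p ← 1.097709 + 0.38·0.005035 = 1.099622
p(1.9) ≈ 1.0996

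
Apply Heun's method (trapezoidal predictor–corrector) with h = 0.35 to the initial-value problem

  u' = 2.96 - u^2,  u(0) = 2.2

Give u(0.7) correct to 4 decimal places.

1.8533

Heun: k1 = f(x_n, u_n); k2 = f(x_n + h, u_n + h·k1); u_{n+1} = u_n + (h/2)·(k1 + k2).
x=0.000000, u=2.200000:
  k1 = f(0.000000, 2.200000) = -1.880000
  k2 = f(0.350000, 1.542000) = 0.582236
  u ← 2.200000 + (0.35/2)·(-1.880000 + 0.582236) = 1.972891
x=0.350000, u=1.972891:
  k1 = f(0.350000, 1.972891) = -0.932300
  k2 = f(0.700000, 1.646586) = 0.248754
  u ← 1.972891 + (0.35/2)·(-0.932300 + 0.248754) = 1.853271
u(0.7) ≈ 1.8533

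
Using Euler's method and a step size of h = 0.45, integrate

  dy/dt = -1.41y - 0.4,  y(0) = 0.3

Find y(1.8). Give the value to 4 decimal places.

Euler: y_{n+1} = y_n + h·f(t_n, y_n).
t=0.000000, y=0.300000: f=-0.823000 → y ← 0.300000 + 0.45·(-0.823000) = -0.070350
t=0.450000, y=-0.070350: f=-0.300806 → y ← -0.070350 + 0.45·(-0.300806) = -0.205713
t=0.900000, y=-0.205713: f=-0.109945 → y ← -0.205713 + 0.45·(-0.109945) = -0.255188
t=1.350000, y=-0.255188: f=-0.040185 → y ← -0.255188 + 0.45·(-0.040185) = -0.273271
y(1.8) ≈ -0.2733

-0.2733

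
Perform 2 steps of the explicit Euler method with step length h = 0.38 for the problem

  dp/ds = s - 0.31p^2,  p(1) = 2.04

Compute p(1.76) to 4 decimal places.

2.0155

Euler: p_{n+1} = p_n + h·f(s_n, p_n).
s=1.000000, p=2.040000: f=-0.290096 → p ← 2.040000 + 0.38·(-0.290096) = 1.929764
s=1.380000, p=1.929764: f=0.225564 → p ← 1.929764 + 0.38·0.225564 = 2.015478
p(1.76) ≈ 2.0155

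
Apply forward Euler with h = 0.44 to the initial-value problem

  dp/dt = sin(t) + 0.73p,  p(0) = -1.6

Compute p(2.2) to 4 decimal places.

Euler: p_{n+1} = p_n + h·f(t_n, p_n).
t=0.000000, p=-1.600000: f=-1.168000 → p ← -1.600000 + 0.44·(-1.168000) = -2.113920
t=0.440000, p=-2.113920: f=-1.117222 → p ← -2.113920 + 0.44·(-1.117222) = -2.605498
t=0.880000, p=-2.605498: f=-1.131274 → p ← -2.605498 + 0.44·(-1.131274) = -3.103259
t=1.320000, p=-3.103259: f=-1.296664 → p ← -3.103259 + 0.44·(-1.296664) = -3.673790
t=1.760000, p=-3.673790: f=-1.699713 → p ← -3.673790 + 0.44·(-1.699713) = -4.421664
p(2.2) ≈ -4.4217

-4.4217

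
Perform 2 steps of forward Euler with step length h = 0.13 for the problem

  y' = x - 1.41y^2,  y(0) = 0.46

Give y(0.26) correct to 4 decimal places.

Euler: y_{n+1} = y_n + h·f(x_n, y_n).
x=0.000000, y=0.460000: f=-0.298356 → y ← 0.460000 + 0.13·(-0.298356) = 0.421214
x=0.130000, y=0.421214: f=-0.120164 → y ← 0.421214 + 0.13·(-0.120164) = 0.405592
y(0.26) ≈ 0.4056

0.4056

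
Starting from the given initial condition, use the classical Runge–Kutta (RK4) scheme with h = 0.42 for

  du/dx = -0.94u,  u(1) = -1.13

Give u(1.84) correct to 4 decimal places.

-0.5132

RK4: k1 = f(x_n, u_n); k2 = f(x_n + h/2, u_n + (h/2)·k1); k3 = f(x_n + h/2, u_n + (h/2)·k2); k4 = f(x_n + h, u_n + h·k3); u_{n+1} = u_n + (h/6)·(k1 + 2k2 + 2k3 + k4).
x=1.000000, u=-1.130000:
  k1 = f(1.000000, -1.130000) = 1.062200
  k2 = f(1.210000, -0.906938) = 0.852522
  k3 = f(1.210000, -0.950970) = 0.893912
  k4 = f(1.420000, -0.754557) = 0.709283
  u ← -1.130000 + (0.42/6)·(k1 + 2k2 + 2k3 + k4) = -0.761495
x=1.420000, u=-0.761495:
  k1 = f(1.420000, -0.761495) = 0.715806
  k2 = f(1.630000, -0.611176) = 0.574506
  k3 = f(1.630000, -0.640849) = 0.602398
  k4 = f(1.840000, -0.508488) = 0.477979
  u ← -0.761495 + (0.42/6)·(k1 + 2k2 + 2k3 + k4) = -0.513164
u(1.84) ≈ -0.5132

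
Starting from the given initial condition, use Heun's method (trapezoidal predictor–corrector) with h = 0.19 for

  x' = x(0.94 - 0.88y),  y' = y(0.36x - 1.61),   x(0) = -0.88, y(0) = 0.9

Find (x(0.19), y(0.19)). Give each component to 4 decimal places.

Heun on (x,y): k1 = f(t_n, state_n); k2 = f(t_n + h, state_n + h·k1); state_{n+1} = state_n + (h/2)·(k1 + k2).
0.000000: (-0.880000, 0.900000)
  k1 = (-0.130240, -1.734120)
  predictor → (-0.904746, 0.570517)
  k2 = (-0.396229, -1.104355)
  → (-0.930015, 0.630345)
(x(0.19), y(0.19)) ≈ (-0.9300, 0.6303)

-0.9300, 0.6303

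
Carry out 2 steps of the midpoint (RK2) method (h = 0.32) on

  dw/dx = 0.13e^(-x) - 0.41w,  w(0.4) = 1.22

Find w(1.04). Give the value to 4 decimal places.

Midpoint: k1 = f(x_n, w_n); k2 = f(x_n + h/2, w_n + (h/2)·k1); w_{n+1} = w_n + h·k2.
x=0.400000, w=1.220000:
  k1 = f(0.400000, 1.220000) = -0.413058
  k2 = f(0.560000, 1.153911) = -0.398846
  w ← 1.220000 + 0.32·(-0.398846) = 1.092369
x=0.720000, w=1.092369:
  k1 = f(0.720000, 1.092369) = -0.384594
  k2 = f(0.880000, 1.030834) = -0.368720
  w ← 1.092369 + 0.32·(-0.368720) = 0.974379
w(1.04) ≈ 0.9744

0.9744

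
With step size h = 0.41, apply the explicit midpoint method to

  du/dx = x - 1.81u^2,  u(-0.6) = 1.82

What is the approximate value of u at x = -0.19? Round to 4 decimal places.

1.4956

Midpoint: k1 = f(x_n, u_n); k2 = f(x_n + h/2, u_n + (h/2)·k1); u_{n+1} = u_n + h·k2.
x=-0.600000, u=1.820000:
  k1 = f(-0.600000, 1.820000) = -6.595444
  k2 = f(-0.395000, 0.467934) = -0.791322
  u ← 1.820000 + 0.41·(-0.791322) = 1.495558
u(-0.19) ≈ 1.4956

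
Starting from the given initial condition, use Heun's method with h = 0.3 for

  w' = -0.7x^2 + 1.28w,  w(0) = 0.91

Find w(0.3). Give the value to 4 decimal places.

Heun: k1 = f(x_n, w_n); k2 = f(x_n + h, w_n + h·k1); w_{n+1} = w_n + (h/2)·(k1 + k2).
x=0.000000, w=0.910000:
  k1 = f(0.000000, 0.910000) = 1.164800
  k2 = f(0.300000, 1.259440) = 1.549083
  w ← 0.910000 + (0.3/2)·(1.164800 + 1.549083) = 1.317082
w(0.3) ≈ 1.3171

1.3171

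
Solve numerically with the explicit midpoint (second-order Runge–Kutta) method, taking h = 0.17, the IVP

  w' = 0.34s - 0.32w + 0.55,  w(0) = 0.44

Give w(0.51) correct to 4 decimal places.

Midpoint: k1 = f(s_n, w_n); k2 = f(s_n + h/2, w_n + (h/2)·k1); w_{n+1} = w_n + h·k2.
s=0.000000, w=0.440000:
  k1 = f(0.000000, 0.440000) = 0.409200
  k2 = f(0.085000, 0.474782) = 0.426970
  w ← 0.440000 + 0.17·0.426970 = 0.512585
s=0.170000, w=0.512585:
  k1 = f(0.170000, 0.512585) = 0.443773
  k2 = f(0.255000, 0.550306) = 0.460602
  w ← 0.512585 + 0.17·0.460602 = 0.590887
s=0.340000, w=0.590887:
  k1 = f(0.340000, 0.590887) = 0.476516
  k2 = f(0.425000, 0.631391) = 0.492455
  w ← 0.590887 + 0.17·0.492455 = 0.674605
w(0.51) ≈ 0.6746

0.6746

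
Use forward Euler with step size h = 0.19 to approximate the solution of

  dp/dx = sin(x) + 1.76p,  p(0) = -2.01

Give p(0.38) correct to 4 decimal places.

-3.5432

Euler: p_{n+1} = p_n + h·f(x_n, p_n).
x=0.000000, p=-2.010000: f=-3.537600 → p ← -2.010000 + 0.19·(-3.537600) = -2.682144
x=0.190000, p=-2.682144: f=-4.531715 → p ← -2.682144 + 0.19·(-4.531715) = -3.543170
p(0.38) ≈ -3.5432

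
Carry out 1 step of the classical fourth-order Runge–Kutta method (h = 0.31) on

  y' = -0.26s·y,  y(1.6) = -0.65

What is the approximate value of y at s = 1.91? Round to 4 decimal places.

RK4: k1 = f(s_n, y_n); k2 = f(s_n + h/2, y_n + (h/2)·k1); k3 = f(s_n + h/2, y_n + (h/2)·k2); k4 = f(s_n + h, y_n + h·k3); y_{n+1} = y_n + (h/6)·(k1 + 2k2 + 2k3 + k4).
s=1.600000, y=-0.650000:
  k1 = f(1.600000, -0.650000) = 0.270400
  k2 = f(1.755000, -0.608088) = 0.277471
  k3 = f(1.755000, -0.606992) = 0.276970
  k4 = f(1.910000, -0.564139) = 0.280152
  y ← -0.650000 + (0.31/6)·(k1 + 2k2 + 2k3 + k4) = -0.564263
y(1.91) ≈ -0.5643

-0.5643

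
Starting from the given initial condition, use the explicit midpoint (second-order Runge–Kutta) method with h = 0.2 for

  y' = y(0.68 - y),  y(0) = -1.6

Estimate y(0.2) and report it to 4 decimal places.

Midpoint: k1 = f(s_n, y_n); k2 = f(s_n + h/2, y_n + (h/2)·k1); y_{n+1} = y_n + h·k2.
s=0.000000, y=-1.600000:
  k1 = f(0.000000, -1.600000) = -3.648000
  k2 = f(0.100000, -1.964800) = -5.196503
  y ← -1.600000 + 0.2·(-5.196503) = -2.639301
y(0.2) ≈ -2.6393

-2.6393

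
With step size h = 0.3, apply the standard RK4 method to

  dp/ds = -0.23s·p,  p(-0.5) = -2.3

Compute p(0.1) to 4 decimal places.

RK4: k1 = f(s_n, p_n); k2 = f(s_n + h/2, p_n + (h/2)·k1); k3 = f(s_n + h/2, p_n + (h/2)·k2); k4 = f(s_n + h, p_n + h·k3); p_{n+1} = p_n + (h/6)·(k1 + 2k2 + 2k3 + k4).
s=-0.500000, p=-2.300000:
  k1 = f(-0.500000, -2.300000) = -0.264500
  k2 = f(-0.350000, -2.339675) = -0.188344
  k3 = f(-0.350000, -2.328252) = -0.187424
  k4 = f(-0.200000, -2.356227) = -0.108386
  p ← -2.300000 + (0.3/6)·(k1 + 2k2 + 2k3 + k4) = -2.356221
s=-0.200000, p=-2.356221:
  k1 = f(-0.200000, -2.356221) = -0.108386
  k2 = f(-0.050000, -2.372479) = -0.027284
  k3 = f(-0.050000, -2.360314) = -0.027144
  k4 = f(0.100000, -2.364364) = 0.054380
  p ← -2.356221 + (0.3/6)·(k1 + 2k2 + 2k3 + k4) = -2.364364
p(0.1) ≈ -2.3644

-2.3644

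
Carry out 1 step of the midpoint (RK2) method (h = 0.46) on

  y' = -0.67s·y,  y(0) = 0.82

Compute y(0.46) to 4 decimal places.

Midpoint: k1 = f(s_n, y_n); k2 = f(s_n + h/2, y_n + (h/2)·k1); y_{n+1} = y_n + h·k2.
s=0.000000, y=0.820000:
  k1 = f(0.000000, 0.820000) = 0.000000
  k2 = f(0.230000, 0.820000) = -0.126362
  y ← 0.820000 + 0.46·(-0.126362) = 0.761873
y(0.46) ≈ 0.7619

0.7619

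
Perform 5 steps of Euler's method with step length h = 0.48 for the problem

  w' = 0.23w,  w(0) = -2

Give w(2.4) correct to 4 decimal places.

-3.3762

Euler: w_{n+1} = w_n + h·f(t_n, w_n).
t=0.000000, w=-2.000000: f=-0.460000 → w ← -2.000000 + 0.48·(-0.460000) = -2.220800
t=0.480000, w=-2.220800: f=-0.510784 → w ← -2.220800 + 0.48·(-0.510784) = -2.465976
t=0.960000, w=-2.465976: f=-0.567175 → w ← -2.465976 + 0.48·(-0.567175) = -2.738220
t=1.440000, w=-2.738220: f=-0.629791 → w ← -2.738220 + 0.48·(-0.629791) = -3.040520
t=1.920000, w=-3.040520: f=-0.699320 → w ← -3.040520 + 0.48·(-0.699320) = -3.376193
w(2.4) ≈ -3.3762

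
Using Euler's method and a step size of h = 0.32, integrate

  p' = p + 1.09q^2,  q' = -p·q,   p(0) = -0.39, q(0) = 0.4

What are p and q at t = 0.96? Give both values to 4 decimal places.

-0.6137, 0.6044

Euler on (p,q): p_{n+1} = p_n + h·p', q_{n+1} = q_n + h·q'.
0.000000: (-0.390000, 0.400000); f=(-0.215600, 0.156000) → (-0.458992, 0.449920)
0.320000: (-0.458992, 0.449920); f=(-0.238345, 0.206510) → (-0.535263, 0.516003)
0.640000: (-0.535263, 0.516003); f=(-0.245040, 0.276197) → (-0.613675, 0.604386)
(p(0.96), q(0.96)) ≈ (-0.6137, 0.6044)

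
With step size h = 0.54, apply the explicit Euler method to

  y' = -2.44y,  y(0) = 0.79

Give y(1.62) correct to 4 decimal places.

Euler: y_{n+1} = y_n + h·f(s_n, y_n).
s=0.000000, y=0.790000: f=-1.927600 → y ← 0.790000 + 0.54·(-1.927600) = -0.250904
s=0.540000, y=-0.250904: f=0.612206 → y ← -0.250904 + 0.54·0.612206 = 0.079687
s=1.080000, y=0.079687: f=-0.194437 → y ← 0.079687 + 0.54·(-0.194437) = -0.025309
y(1.62) ≈ -0.0253

-0.0253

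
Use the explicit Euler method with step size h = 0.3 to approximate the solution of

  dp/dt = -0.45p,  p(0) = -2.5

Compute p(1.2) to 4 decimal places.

Euler: p_{n+1} = p_n + h·f(t_n, p_n).
t=0.000000, p=-2.500000: f=1.125000 → p ← -2.500000 + 0.3·1.125000 = -2.162500
t=0.300000, p=-2.162500: f=0.973125 → p ← -2.162500 + 0.3·0.973125 = -1.870563
t=0.600000, p=-1.870563: f=0.841753 → p ← -1.870563 + 0.3·0.841753 = -1.618037
t=0.900000, p=-1.618037: f=0.728116 → p ← -1.618037 + 0.3·0.728116 = -1.399602
p(1.2) ≈ -1.3996

-1.3996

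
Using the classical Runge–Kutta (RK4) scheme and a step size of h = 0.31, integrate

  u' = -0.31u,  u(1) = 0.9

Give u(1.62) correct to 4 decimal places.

0.7426

RK4: k1 = f(x_n, u_n); k2 = f(x_n + h/2, u_n + (h/2)·k1); k3 = f(x_n + h/2, u_n + (h/2)·k2); k4 = f(x_n + h, u_n + h·k3); u_{n+1} = u_n + (h/6)·(k1 + 2k2 + 2k3 + k4).
x=1.000000, u=0.900000:
  k1 = f(1.000000, 0.900000) = -0.279000
  k2 = f(1.155000, 0.856755) = -0.265594
  k3 = f(1.155000, 0.858833) = -0.266238
  k4 = f(1.310000, 0.817466) = -0.253415
  u ← 0.900000 + (0.31/6)·(k1 + 2k2 + 2k3 + k4) = 0.817536
x=1.310000, u=0.817536:
  k1 = f(1.310000, 0.817536) = -0.253436
  k2 = f(1.465000, 0.778253) = -0.241259
  k3 = f(1.465000, 0.780141) = -0.241844
  k4 = f(1.620000, 0.742564) = -0.230195
  u ← 0.817536 + (0.31/6)·(k1 + 2k2 + 2k3 + k4) = 0.742628
u(1.62) ≈ 0.7426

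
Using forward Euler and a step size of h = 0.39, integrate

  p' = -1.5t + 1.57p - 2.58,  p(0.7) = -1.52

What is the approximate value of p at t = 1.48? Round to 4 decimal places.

-7.8776

Euler: p_{n+1} = p_n + h·f(t_n, p_n).
t=0.700000, p=-1.520000: f=-6.016400 → p ← -1.520000 + 0.39·(-6.016400) = -3.866396
t=1.090000, p=-3.866396: f=-10.285242 → p ← -3.866396 + 0.39·(-10.285242) = -7.877640
p(1.48) ≈ -7.8776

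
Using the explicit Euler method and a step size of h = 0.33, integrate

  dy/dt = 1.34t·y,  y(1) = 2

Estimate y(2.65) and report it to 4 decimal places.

30.2534

Euler: y_{n+1} = y_n + h·f(t_n, y_n).
t=1.000000, y=2.000000: f=2.680000 → y ← 2.000000 + 0.33·2.680000 = 2.884400
t=1.330000, y=2.884400: f=5.140578 → y ← 2.884400 + 0.33·5.140578 = 4.580791
t=1.660000, y=4.580791: f=10.189511 → y ← 4.580791 + 0.33·10.189511 = 7.943329
t=1.990000, y=7.943329: f=21.181682 → y ← 7.943329 + 0.33·21.181682 = 14.933284
t=2.320000, y=14.933284: f=46.424594 → y ← 14.933284 + 0.33·46.424594 = 30.253400
y(2.65) ≈ 30.2534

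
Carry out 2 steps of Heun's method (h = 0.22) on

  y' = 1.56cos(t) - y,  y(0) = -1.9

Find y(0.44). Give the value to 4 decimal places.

Heun: k1 = f(t_n, y_n); k2 = f(t_n + h, y_n + h·k1); y_{n+1} = y_n + (h/2)·(k1 + k2).
t=0.000000, y=-1.900000:
  k1 = f(0.000000, -1.900000) = 3.460000
  k2 = f(0.220000, -1.138800) = 2.661200
  y ← -1.900000 + (0.22/2)·(3.460000 + 2.661200) = -1.226668
t=0.220000, y=-1.226668:
  k1 = f(0.220000, -1.226668) = 2.749068
  k2 = f(0.440000, -0.621873) = 2.033286
  y ← -1.226668 + (0.22/2)·(2.749068 + 2.033286) = -0.700609
y(0.44) ≈ -0.7006

-0.7006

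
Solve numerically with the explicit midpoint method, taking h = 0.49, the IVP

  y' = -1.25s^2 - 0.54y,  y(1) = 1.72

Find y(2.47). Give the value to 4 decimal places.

Midpoint: k1 = f(s_n, y_n); k2 = f(s_n + h/2, y_n + (h/2)·k1); y_{n+1} = y_n + h·k2.
s=1.000000, y=1.720000:
  k1 = f(1.000000, 1.720000) = -2.178800
  k2 = f(1.245000, 1.186194) = -2.578076
  y ← 1.720000 + 0.49·(-2.578076) = 0.456743
s=1.490000, y=0.456743:
  k1 = f(1.490000, 0.456743) = -3.021766
  k2 = f(1.735000, -0.283590) = -3.609643
  y ← 0.456743 + 0.49·(-3.609643) = -1.311982
s=1.980000, y=-1.311982:
  k1 = f(1.980000, -1.311982) = -4.192030
  k2 = f(2.225000, -2.339029) = -4.925205
  y ← -1.311982 + 0.49·(-4.925205) = -3.725333
y(2.47) ≈ -3.7253

-3.7253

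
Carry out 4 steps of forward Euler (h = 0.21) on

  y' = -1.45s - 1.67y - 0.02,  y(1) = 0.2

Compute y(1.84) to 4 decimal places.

-0.9901

Euler: y_{n+1} = y_n + h·f(s_n, y_n).
s=1.000000, y=0.200000: f=-1.804000 → y ← 0.200000 + 0.21·(-1.804000) = -0.178840
s=1.210000, y=-0.178840: f=-1.475837 → y ← -0.178840 + 0.21·(-1.475837) = -0.488766
s=1.420000, y=-0.488766: f=-1.262761 → y ← -0.488766 + 0.21·(-1.262761) = -0.753946
s=1.630000, y=-0.753946: f=-1.124411 → y ← -0.753946 + 0.21·(-1.124411) = -0.990072
y(1.84) ≈ -0.9901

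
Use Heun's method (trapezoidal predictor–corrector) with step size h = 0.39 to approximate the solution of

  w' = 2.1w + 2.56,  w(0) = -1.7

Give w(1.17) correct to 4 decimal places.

-6.0282

Heun: k1 = f(x_n, w_n); k2 = f(x_n + h, w_n + h·k1); w_{n+1} = w_n + (h/2)·(k1 + k2).
x=0.000000, w=-1.700000:
  k1 = f(0.000000, -1.700000) = -1.010000
  k2 = f(0.390000, -2.093900) = -1.837190
  w ← -1.700000 + (0.39/2)·(-1.010000 + (-1.837190)) = -2.255202
x=0.390000, w=-2.255202:
  k1 = f(0.390000, -2.255202) = -2.175924
  k2 = f(0.780000, -3.103813) = -3.958006
  w ← -2.255202 + (0.39/2)·(-2.175924 + (-3.958006)) = -3.451319
x=0.780000, w=-3.451319:
  k1 = f(0.780000, -3.451319) = -4.687769
  k2 = f(1.170000, -5.279548) = -8.527052
  w ← -3.451319 + (0.39/2)·(-4.687769 + (-8.527052)) = -6.028209
w(1.17) ≈ -6.0282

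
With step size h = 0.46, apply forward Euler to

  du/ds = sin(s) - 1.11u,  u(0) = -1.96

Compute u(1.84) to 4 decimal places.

Euler: u_{n+1} = u_n + h·f(s_n, u_n).
s=0.000000, u=-1.960000: f=2.175600 → u ← -1.960000 + 0.46·2.175600 = -0.959224
s=0.460000, u=-0.959224: f=1.508687 → u ← -0.959224 + 0.46·1.508687 = -0.265228
s=0.920000, u=-0.265228: f=1.090005 → u ← -0.265228 + 0.46·1.090005 = 0.236174
s=1.380000, u=0.236174: f=0.719700 → u ← 0.236174 + 0.46·0.719700 = 0.567236
u(1.84) ≈ 0.5672

0.5672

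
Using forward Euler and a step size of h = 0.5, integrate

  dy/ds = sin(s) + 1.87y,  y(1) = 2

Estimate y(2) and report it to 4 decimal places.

8.8013

Euler: y_{n+1} = y_n + h·f(s_n, y_n).
s=1.000000, y=2.000000: f=4.581471 → y ← 2.000000 + 0.5·4.581471 = 4.290735
s=1.500000, y=4.290735: f=9.021170 → y ← 4.290735 + 0.5·9.021170 = 8.801321
y(2) ≈ 8.8013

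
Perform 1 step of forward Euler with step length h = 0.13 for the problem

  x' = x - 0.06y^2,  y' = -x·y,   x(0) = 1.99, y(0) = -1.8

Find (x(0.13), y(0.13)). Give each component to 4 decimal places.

2.2234, -1.3343

Euler on (x,y): x_{n+1} = x_n + h·x', y_{n+1} = y_n + h·y'.
0.000000: (1.990000, -1.800000); f=(1.795600, 3.582000) → (2.223428, -1.334340)
(x(0.13), y(0.13)) ≈ (2.2234, -1.3343)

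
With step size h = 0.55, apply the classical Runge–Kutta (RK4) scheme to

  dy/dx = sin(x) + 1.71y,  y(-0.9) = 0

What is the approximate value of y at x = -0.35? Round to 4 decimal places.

-0.5566

RK4: k1 = f(x_n, y_n); k2 = f(x_n + h/2, y_n + (h/2)·k1); k3 = f(x_n + h/2, y_n + (h/2)·k2); k4 = f(x_n + h, y_n + h·k3); y_{n+1} = y_n + (h/6)·(k1 + 2k2 + 2k3 + k4).
x=-0.900000, y=0.000000:
  k1 = f(-0.900000, 0.000000) = -0.783327
  k2 = f(-0.625000, -0.215415) = -0.953457
  k3 = f(-0.625000, -0.262201) = -1.033460
  k4 = f(-0.350000, -0.568403) = -1.314867
  y ← 0.000000 + (0.55/6)·(k1 + 2k2 + 2k3 + k4) = -0.556603
y(-0.35) ≈ -0.5566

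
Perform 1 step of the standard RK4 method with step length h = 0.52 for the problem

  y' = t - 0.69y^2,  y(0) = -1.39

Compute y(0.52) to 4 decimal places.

-2.5203

RK4: k1 = f(t_n, y_n); k2 = f(t_n + h/2, y_n + (h/2)·k1); k3 = f(t_n + h/2, y_n + (h/2)·k2); k4 = f(t_n + h, y_n + h·k3); y_{n+1} = y_n + (h/6)·(k1 + 2k2 + 2k3 + k4).
t=0.000000, y=-1.390000:
  k1 = f(0.000000, -1.390000) = -1.333149
  k2 = f(0.260000, -1.736619) = -1.820933
  k3 = f(0.260000, -1.863443) = -2.135968
  k4 = f(0.520000, -2.500704) = -3.794928
  y ← -1.390000 + (0.52/6)·(k1 + 2k2 + 2k3 + k4) = -2.520296
y(0.52) ≈ -2.5203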